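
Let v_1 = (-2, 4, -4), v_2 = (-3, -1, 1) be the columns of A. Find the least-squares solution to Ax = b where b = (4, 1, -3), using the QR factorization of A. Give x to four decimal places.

e_1 = v_1/‖v_1‖ = (-2, 4, -4)/6.0000 = (-0.3333, 0.6667, -0.6667).
r_{12} = e_1·v_2 = -0.3333.
u_2 = v_2 + 0.3333·e_1 = (-3.1111, -0.7778, 0.7778).
‖u_2‖ = 3.2998, so e_2 = (-0.9428, -0.2357, 0.2357).
Qᵀb = (1.3333, -4.7140).
Back-substitute: x_2 = -4.7140/3.2998 = -1.4286.
x_1 = (1.3333 + 0.3333·(-1.4286))/6.0000 = 0.1429.

x = (0.1429, -1.4286)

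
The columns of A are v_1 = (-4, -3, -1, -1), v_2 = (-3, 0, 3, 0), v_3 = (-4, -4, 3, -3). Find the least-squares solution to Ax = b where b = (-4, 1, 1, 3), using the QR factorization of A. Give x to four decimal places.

v_1 = (-4, -3, -1, -1); ‖v_1‖ = 5.1962, so q_1 = (-0.7698, -0.5774, -0.1925, -0.1925).
q_1·v_2 = (-0.7698)·(-3) + (-0.5774)·0 + (-0.1925)·3 + (-0.1925)·0 = 1.7321.
u_2 = v_2 − 1.7321·q_1 = (-1.6667, 1.0000, 3.3333, 0.3333).
‖u_2‖ = 3.8730, so q_2 = (-0.4303, 0.2582, 0.8607, 0.0861).
q_1·v_3 = (-0.7698)·(-4) + (-0.5774)·(-4) + (-0.1925)·3 + (-0.1925)·(-3) = 5.3886; q_2·v_3 = (-0.4303)·(-4) + 0.2582·(-4) + 0.8607·3 + 0.0861·(-3) = 3.0123.
u_3 = v_3 − 5.3886·q_1 − 3.0123·q_2 = (1.4444, -1.6667, 1.4444, -2.2222).
‖u_3‖ = 3.4480, so q_3 = (0.4189, -0.4834, 0.4189, -0.6445).
Qᵀb = (1.7321, 3.0984, -3.6736).
Back-substitute: x_3 = -3.6736/3.4480 = -1.0654.
x_2 = (3.0984 − 3.0123·(-1.0654))/3.8730 = 1.6287.
x_1 = (1.7321 − 1.7321·1.6287 − 5.3886·(-1.0654))/5.1962 = 0.8953.

x = (0.8953, 1.6287, -1.0654)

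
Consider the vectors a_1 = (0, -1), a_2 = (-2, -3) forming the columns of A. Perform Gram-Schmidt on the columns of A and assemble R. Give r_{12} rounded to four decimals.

r_{12} = 3.0000

q_1 = a_1/‖a_1‖ = (0, -1)/1.0000 = (0.0000, -1.0000).
r_{12} = q_1·a_2 = 3.0000.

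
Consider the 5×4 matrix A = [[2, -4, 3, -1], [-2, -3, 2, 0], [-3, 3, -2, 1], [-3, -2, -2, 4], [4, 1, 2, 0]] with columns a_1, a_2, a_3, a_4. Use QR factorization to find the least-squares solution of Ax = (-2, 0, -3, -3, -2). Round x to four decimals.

x = (0.1555, -0.4908, -1.1588, -1.4395)

e_1 = a_1/‖a_1‖ = (2, -2, -3, -3, 4)/6.4807 = (0.3086, -0.3086, -0.4629, -0.4629, 0.6172).
r_{12} = e_1·a_2 = -0.1543.
u_2 = a_2 + 0.1543·e_1 = (-3.9524, -3.0476, 2.9286, -2.0714, 1.0952).
‖u_2‖ = 6.2431, so e_2 = (-0.6331, -0.4882, 0.4691, -0.3318, 0.1754).
r_{13} = e_1·a_3 = 3.3947; r_{23} = e_2·a_3 = -2.7993.
u_3 = a_3 − 3.3947·e_1 + 2.7993·e_2 = (0.1802, 1.6811, 0.8845, -1.3574, 0.3958).
‖u_3‖ = 2.3749, so e_3 = (0.0759, 0.7079, 0.3725, -0.5715, 0.1667).
r_{14} = e_1·a_4 = -2.6232; r_{24} = e_2·a_4 = -0.2250; r_{34} = e_3·a_4 = -1.9896.
u_4 = a_4 + 2.6232·e_1 + 0.2250·e_2 + 1.9896·e_3 = (-0.1820, 0.4890, 0.6323, 1.5739, 1.9901).
‖u_4‖ = 2.6664, so e_4 = (-0.0682, 0.1834, 0.2371, 0.5903, 0.7464).
Qᵀb = (0.9258, 0.5034, 0.1121, -3.8385).
Back-substitute: x_4 = -3.8385/2.6664 = -1.4395.
x_3 = (0.1121 + 1.9896·(-1.4395))/2.3749 = -1.1588.
x_2 = (0.5034 + 2.7993·(-1.1588) + 0.2250·(-1.4395))/6.2431 = -0.4908.
x_1 = (0.9258 + 0.1543·(-0.4908) − 3.3947·(-1.1588) + 2.6232·(-1.4395))/6.4807 = 0.1555.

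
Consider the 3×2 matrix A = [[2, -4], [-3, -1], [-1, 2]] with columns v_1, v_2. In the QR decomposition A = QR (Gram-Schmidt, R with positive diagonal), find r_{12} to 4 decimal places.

v_1 = (2, -3, -1); ‖v_1‖ = 3.7417, so q_1 = (0.5345, -0.8018, -0.2673).
r_{12} = q_1·v_2 = -1.8708.

r_{12} = -1.8708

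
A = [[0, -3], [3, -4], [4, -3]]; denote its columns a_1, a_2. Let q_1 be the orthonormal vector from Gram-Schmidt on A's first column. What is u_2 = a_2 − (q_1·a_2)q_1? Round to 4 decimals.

u_2 = (-3.0000, -1.1200, 0.8400)

a_1 = (0, 3, 4); ‖a_1‖ = 5.0000, so q_1 = (0.0000, 0.6000, 0.8000).
q_1·a_2 = 0.0000·(-3) + 0.6000·(-4) + 0.8000·(-3) = -4.8000.
u_2 = a_2 + 4.8000·q_1 = (-3.0000, -1.1200, 0.8400).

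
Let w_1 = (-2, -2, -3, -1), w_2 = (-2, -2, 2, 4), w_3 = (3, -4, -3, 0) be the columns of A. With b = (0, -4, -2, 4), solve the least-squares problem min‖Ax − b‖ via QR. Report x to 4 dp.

w_1 = (-2, -2, -3, -1); ‖w_1‖ = 4.2426, so q_1 = (-0.4714, -0.4714, -0.7071, -0.2357).
q_1·w_2 = (-0.4714)·(-2) + (-0.4714)·(-2) + (-0.7071)·2 + (-0.2357)·4 = -0.4714.
u_2 = w_2 + 0.4714·q_1 = (-2.2222, -2.2222, 1.6667, 3.8889).
‖u_2‖ = 5.2705, so q_2 = (-0.4216, -0.4216, 0.3162, 0.7379).
q_1·w_3 = (-0.4714)·3 + (-0.4714)·(-4) + (-0.7071)·(-3) + (-0.2357)·0 = 2.5927; q_2·w_3 = (-0.4216)·3 + (-0.4216)·(-4) + 0.3162·(-3) + 0.7379·0 = -0.5270.
u_3 = w_3 − 2.5927·q_1 + 0.5270·q_2 = (4.0000, -3.0000, -1.0000, 1.0000).
‖u_3‖ = 5.1962, so q_3 = (0.7698, -0.5774, -0.1925, 0.1925).
Qᵀb = (2.3570, 4.0056, 3.4641).
Back-substitute: x_3 = 3.4641/5.1962 = 0.6667.
x_2 = (4.0056 + 0.5270·0.6667)/5.2705 = 0.8267.
x_1 = (2.3570 + 0.4714·0.8267 − 2.5927·0.6667)/4.2426 = 0.2400.

x = (0.2400, 0.8267, 0.6667)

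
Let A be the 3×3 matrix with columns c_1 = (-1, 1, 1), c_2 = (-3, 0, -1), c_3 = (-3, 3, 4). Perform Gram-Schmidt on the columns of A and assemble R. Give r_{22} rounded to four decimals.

r_{22} = 2.9439

c_1 = (-1, 1, 1); ‖c_1‖ = 1.7321, so q_1 = (-0.5774, 0.5774, 0.5774).
q_1·c_2 = (-0.5774)·(-3) + 0.5774·0 + 0.5774·(-1) = 1.1547.
u_2 = c_2 − 1.1547·q_1 = (-2.3333, -0.6667, -1.6667).
r_{22} = ‖u_2‖ = 2.9439.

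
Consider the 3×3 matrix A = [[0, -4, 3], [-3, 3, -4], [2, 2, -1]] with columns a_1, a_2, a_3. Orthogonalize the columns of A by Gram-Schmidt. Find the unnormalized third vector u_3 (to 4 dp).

a_1 = (0, -3, 2); ‖a_1‖ = 3.6056, so e_1 = (0.0000, -0.8321, 0.5547).
e_1·a_2 = 0.0000·(-4) + (-0.8321)·3 + 0.5547·2 = -1.3868.
u_2 = a_2 + 1.3868·e_1 = (-4.0000, 1.8462, 2.7692).
‖u_2‖ = 5.2035, so e_2 = (-0.7687, 0.3548, 0.5322).
e_1·a_3 = 0.0000·3 + (-0.8321)·(-4) + 0.5547·(-1) = 2.7735; e_2·a_3 = (-0.7687)·3 + 0.3548·(-4) + 0.5322·(-1) = -4.2574.
u_3 = a_3 − 2.7735·e_1 + 4.2574·e_2 = (-0.2727, -0.1818, -0.2727).

u_3 = (-0.2727, -0.1818, -0.2727)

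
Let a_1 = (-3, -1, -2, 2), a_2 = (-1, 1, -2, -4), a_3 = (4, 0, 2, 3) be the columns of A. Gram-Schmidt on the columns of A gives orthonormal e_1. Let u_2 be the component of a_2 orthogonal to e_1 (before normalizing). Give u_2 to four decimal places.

e_1 = a_1/‖a_1‖ = (-3, -1, -2, 2)/4.2426 = (-0.7071, -0.2357, -0.4714, 0.4714).
r_{12} = e_1·a_2 = -0.4714.
u_2 = a_2 + 0.4714·e_1 = (-1.3333, 0.8889, -2.2222, -3.7778).

u_2 = (-1.3333, 0.8889, -2.2222, -3.7778)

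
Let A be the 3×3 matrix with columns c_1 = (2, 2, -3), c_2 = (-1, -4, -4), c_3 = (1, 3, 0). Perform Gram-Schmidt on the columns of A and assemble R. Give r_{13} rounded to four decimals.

r_{13} = 1.9403

q_1 = c_1/‖c_1‖ = (2, 2, -3)/4.1231 = (0.4851, 0.4851, -0.7276).
r_{13} = q_1·c_3 = 1.9403.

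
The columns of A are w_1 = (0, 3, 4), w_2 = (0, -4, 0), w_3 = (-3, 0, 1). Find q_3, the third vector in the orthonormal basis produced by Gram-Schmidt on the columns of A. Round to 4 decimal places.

q_3 = (-1.0000, 0.0000, 0.0000)

w_1 = (0, 3, 4); ‖w_1‖ = 5.0000, so q_1 = (0.0000, 0.6000, 0.8000).
q_1·w_2 = 0.0000·0 + 0.6000·(-4) + 0.8000·0 = -2.4000.
u_2 = w_2 + 2.4000·q_1 = (0.0000, -2.5600, 1.9200).
‖u_2‖ = 3.2000, so q_2 = (0.0000, -0.8000, 0.6000).
q_1·w_3 = 0.0000·(-3) + 0.6000·0 + 0.8000·1 = 0.8000; q_2·w_3 = 0.0000·(-3) + (-0.8000)·0 + 0.6000·1 = 0.6000.
u_3 = w_3 − 0.8000·q_1 − 0.6000·q_2 = (-3.0000, 0.0000, 0.0000).
‖u_3‖ = 3.0000, so q_3 = (-1.0000, 0.0000, 0.0000).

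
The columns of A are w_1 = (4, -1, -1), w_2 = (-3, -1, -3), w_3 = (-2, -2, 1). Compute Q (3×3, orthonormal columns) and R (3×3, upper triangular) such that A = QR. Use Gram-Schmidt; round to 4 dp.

e_1 = w_1/‖w_1‖ = (4, -1, -1)/4.2426 = (0.9428, -0.2357, -0.2357).
r_{12} = e_1·w_2 = -1.8856.
u_2 = w_2 + 1.8856·e_1 = (-1.2222, -1.4444, -3.4444).
‖u_2‖ = 3.9299, so e_2 = (-0.3110, -0.3675, -0.8765).
r_{13} = e_1·w_3 = -1.6499; r_{23} = e_2·w_3 = 0.4806.
u_3 = w_3 + 1.6499·e_1 − 0.4806·e_2 = (-0.2950, -2.2122, 1.0324).
‖u_3‖ = 2.4590, so e_3 = (-0.1200, -0.8996, 0.4198).

Q = [[0.9428, -0.3110, -0.1200], [-0.2357, -0.3675, -0.8996], [-0.2357, -0.8765, 0.4198]], R = [[4.2426, -1.8856, -1.6499], [0.0000, 3.9299, 0.4806], [0.0000, 0.0000, 2.4590]]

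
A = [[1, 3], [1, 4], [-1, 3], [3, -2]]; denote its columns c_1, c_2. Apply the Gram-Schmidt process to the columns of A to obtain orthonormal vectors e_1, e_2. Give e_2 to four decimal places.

c_1 = (1, 1, -1, 3); ‖c_1‖ = 3.4641, so e_1 = (0.2887, 0.2887, -0.2887, 0.8660).
e_1·c_2 = 0.2887·3 + 0.2887·4 + (-0.2887)·3 + 0.8660·(-2) = -0.5774.
u_2 = c_2 + 0.5774·e_1 = (3.1667, 4.1667, 2.8333, -1.5000).
‖u_2‖ = 6.1373, so e_2 = (0.5160, 0.6789, 0.4617, -0.2444).

e_2 = (0.5160, 0.6789, 0.4617, -0.2444)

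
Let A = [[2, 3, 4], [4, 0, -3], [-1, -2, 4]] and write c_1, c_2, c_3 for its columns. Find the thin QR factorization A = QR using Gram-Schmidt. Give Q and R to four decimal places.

Q = [[0.4364, 0.7094, 0.5534], [0.8729, -0.4830, -0.0692], [-0.2182, -0.5132, 0.8301]], R = [[4.5826, 1.7457, -1.7457], [0.0000, 3.1547, 2.2340], [0.0000, 0.0000, 5.7412]]

e_1 = c_1/‖c_1‖ = (2, 4, -1)/4.5826 = (0.4364, 0.8729, -0.2182).
r_{12} = e_1·c_2 = 1.7457.
u_2 = c_2 − 1.7457·e_1 = (2.2381, -1.5238, -1.6190).
‖u_2‖ = 3.1547, so e_2 = (0.7094, -0.4830, -0.5132).
r_{13} = e_1·c_3 = -1.7457; r_{23} = e_2·c_3 = 2.2340.
u_3 = c_3 + 1.7457·e_1 − 2.2340·e_2 = (3.1770, -0.3971, 4.7656).
‖u_3‖ = 5.7412, so e_3 = (0.5534, -0.0692, 0.8301).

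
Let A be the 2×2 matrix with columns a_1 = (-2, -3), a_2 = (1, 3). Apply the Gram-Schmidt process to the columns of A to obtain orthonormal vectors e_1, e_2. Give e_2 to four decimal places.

e_2 = (-0.8321, 0.5547)

a_1 = (-2, -3); ‖a_1‖ = 3.6056, so e_1 = (-0.5547, -0.8321).
e_1·a_2 = (-0.5547)·1 + (-0.8321)·3 = -3.0509.
u_2 = a_2 + 3.0509·e_1 = (-0.6923, 0.4615).
‖u_2‖ = 0.8321, so e_2 = (-0.8321, 0.5547).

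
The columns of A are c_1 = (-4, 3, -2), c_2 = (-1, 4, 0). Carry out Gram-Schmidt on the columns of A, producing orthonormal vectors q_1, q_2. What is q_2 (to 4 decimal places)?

q_2 = (0.4222, 0.8202, 0.3860)

q_1 = c_1/‖c_1‖ = (-4, 3, -2)/5.3852 = (-0.7428, 0.5571, -0.3714).
r_{12} = q_1·c_2 = 2.9711.
u_2 = c_2 − 2.9711·q_1 = (1.2069, 2.3448, 1.1034).
‖u_2‖ = 2.8587, so q_2 = (0.4222, 0.8202, 0.3860).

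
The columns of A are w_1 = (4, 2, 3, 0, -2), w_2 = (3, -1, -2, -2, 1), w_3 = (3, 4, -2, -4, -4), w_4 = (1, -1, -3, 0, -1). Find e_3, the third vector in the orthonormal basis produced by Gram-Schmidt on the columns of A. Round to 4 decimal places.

e_3 = (-0.2192, 0.5371, -0.4239, -0.4419, -0.5371)

w_1 = (4, 2, 3, 0, -2); ‖w_1‖ = 5.7446, so e_1 = (0.6963, 0.3482, 0.5222, 0.0000, -0.3482).
e_1·w_2 = 0.6963·3 + 0.3482·(-1) + 0.5222·(-2) + 0.0000·(-2) + (-0.3482)·1 = 0.3482.
u_2 = w_2 − 0.3482·e_1 = (2.7576, -1.1212, -2.1818, -2.0000, 1.1212).
‖u_2‖ = 4.3450, so e_2 = (0.6347, -0.2580, -0.5021, -0.4603, 0.2580).
e_1·w_3 = 0.6963·3 + 0.3482·4 + 0.5222·(-2) + 0.0000·(-4) + (-0.3482)·(-4) = 3.8297; e_2·w_3 = 0.6347·3 + (-0.2580)·4 + (-0.5021)·(-2) + (-0.4603)·(-4) + 0.2580·(-4) = 2.6851.
u_3 = w_3 − 3.8297·e_1 − 2.6851·e_2 = (-1.3708, 3.3596, -2.6517, -2.7640, -3.3596).
‖u_3‖ = 6.2549, so e_3 = (-0.2192, 0.5371, -0.4239, -0.4419, -0.5371).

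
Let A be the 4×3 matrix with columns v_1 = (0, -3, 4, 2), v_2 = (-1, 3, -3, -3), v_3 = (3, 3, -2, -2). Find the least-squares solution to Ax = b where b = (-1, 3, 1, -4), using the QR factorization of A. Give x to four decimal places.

x = (2.5763, 2.7542, 0.6356)

v_1 = (0, -3, 4, 2); ‖v_1‖ = 5.3852, so q_1 = (0.0000, -0.5571, 0.7428, 0.3714).
q_1·v_2 = 0.0000·(-1) + (-0.5571)·3 + 0.7428·(-3) + 0.3714·(-3) = -5.0138.
u_2 = v_2 + 5.0138·q_1 = (-1.0000, 0.2069, 0.7241, -1.1379).
‖u_2‖ = 1.6918, so q_2 = (-0.5911, 0.1223, 0.4280, -0.6726).
q_1·v_3 = 0.0000·3 + (-0.5571)·3 + 0.7428·(-2) + 0.3714·(-2) = -3.8996; q_2·v_3 = (-0.5911)·3 + 0.1223·3 + 0.4280·(-2) + (-0.6726)·(-2) = -0.9172.
u_3 = v_3 + 3.8996·q_1 + 0.9172·q_2 = (2.4578, 0.9398, 1.2892, -1.1687).
‖u_3‖ = 3.1546, so q_3 = (0.7791, 0.2979, 0.4087, -0.3705).
Qᵀb = (-2.4140, 4.0765, 2.0051).
Back-substitute: x_3 = 2.0051/3.1546 = 0.6356.
x_2 = (4.0765 + 0.9172·0.6356)/1.6918 = 2.7542.
x_1 = (-2.4140 + 5.0138·2.7542 + 3.8996·0.6356)/5.3852 = 2.5763.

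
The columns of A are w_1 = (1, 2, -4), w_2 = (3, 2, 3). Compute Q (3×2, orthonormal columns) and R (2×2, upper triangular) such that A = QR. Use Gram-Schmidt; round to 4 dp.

Q = [[0.2182, 0.7098], [0.4364, 0.5428], [-0.8729, 0.4489]], R = [[4.5826, -1.0911], [0.0000, 4.5617]]

w_1 = (1, 2, -4); ‖w_1‖ = 4.5826, so q_1 = (0.2182, 0.4364, -0.8729).
q_1·w_2 = 0.2182·3 + 0.4364·2 + (-0.8729)·3 = -1.0911.
u_2 = w_2 + 1.0911·q_1 = (3.2381, 2.4762, 2.0476).
‖u_2‖ = 4.5617, so q_2 = (0.7098, 0.5428, 0.4489).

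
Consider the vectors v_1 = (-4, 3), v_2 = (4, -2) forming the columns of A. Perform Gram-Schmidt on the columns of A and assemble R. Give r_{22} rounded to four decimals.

v_1 = (-4, 3); ‖v_1‖ = 5.0000, so e_1 = (-0.8000, 0.6000).
e_1·v_2 = (-0.8000)·4 + 0.6000·(-2) = -4.4000.
u_2 = v_2 + 4.4000·e_1 = (0.4800, 0.6400).
r_{22} = ‖u_2‖ = 0.8000.

r_{22} = 0.8000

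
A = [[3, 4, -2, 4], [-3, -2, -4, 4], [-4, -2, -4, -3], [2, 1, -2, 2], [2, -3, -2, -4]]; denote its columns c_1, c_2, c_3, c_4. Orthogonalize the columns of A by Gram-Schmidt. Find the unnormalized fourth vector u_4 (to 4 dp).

u_4 = (-0.5699, 3.8410, -3.4321, 0.5885, -0.8363)

q_1 = c_1/‖c_1‖ = (3, -3, -4, 2, 2)/6.4807 = (0.4629, -0.4629, -0.6172, 0.3086, 0.3086).
r_{12} = q_1·c_2 = 3.3947.
u_2 = c_2 − 3.3947·q_1 = (2.4286, -0.4286, 0.0952, -0.0476, -4.0476).
‖u_2‖ = 4.7409, so q_2 = (0.5123, -0.0904, 0.0201, -0.0100, -0.8538).
r_{13} = q_1·c_3 = 2.1602; r_{23} = q_2·c_3 = 0.9843.
u_3 = c_3 − 2.1602·q_1 − 0.9843·q_2 = (-3.5042, -2.9110, -2.6864, -2.6568, -1.8263).
‖u_3‖ = 6.1939, so q_3 = (-0.5658, -0.4700, -0.4337, -0.4289, -0.2948).
r_{14} = q_1·c_4 = 1.2344; r_{24} = q_2·c_4 = 5.0221; r_{34} = q_3·c_4 = -2.5202.
u_4 = c_4 − 1.2344·q_1 − 5.0221·q_2 + 2.5202·q_3 = (-0.5699, 3.8410, -3.4321, 0.5885, -0.8363).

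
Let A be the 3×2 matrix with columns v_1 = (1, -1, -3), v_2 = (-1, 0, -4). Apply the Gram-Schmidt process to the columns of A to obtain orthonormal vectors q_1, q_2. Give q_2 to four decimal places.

q_2 = (-0.8165, 0.4082, -0.4082)

q_1 = v_1/‖v_1‖ = (1, -1, -3)/3.3166 = (0.3015, -0.3015, -0.9045).
r_{12} = q_1·v_2 = 3.3166.
u_2 = v_2 − 3.3166·q_1 = (-2.0000, 1.0000, -1.0000).
‖u_2‖ = 2.4495, so q_2 = (-0.8165, 0.4082, -0.4082).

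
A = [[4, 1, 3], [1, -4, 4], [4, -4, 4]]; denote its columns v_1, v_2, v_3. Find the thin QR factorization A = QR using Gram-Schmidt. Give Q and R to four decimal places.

Q = [[0.6963, 0.5850, 0.4158], [0.1741, -0.6996, 0.6930], [0.6963, -0.4101, -0.5890]], R = [[5.7446, -2.7852, 5.5705], [0.0000, 5.0242, -2.6840], [0.0000, 0.0000, 1.6631]]

q_1 = v_1/‖v_1‖ = (4, 1, 4)/5.7446 = (0.6963, 0.1741, 0.6963).
r_{12} = q_1·v_2 = -2.7852.
u_2 = v_2 + 2.7852·q_1 = (2.9394, -3.5152, -2.0606).
‖u_2‖ = 5.0242, so q_2 = (0.5850, -0.6996, -0.4101).
r_{13} = q_1·v_3 = 5.5705; r_{23} = q_2·v_3 = -2.6840.
u_3 = v_3 − 5.5705·q_1 + 2.6840·q_2 = (0.6915, 1.1525, -0.9796).
‖u_3‖ = 1.6631, so q_3 = (0.4158, 0.6930, -0.5890).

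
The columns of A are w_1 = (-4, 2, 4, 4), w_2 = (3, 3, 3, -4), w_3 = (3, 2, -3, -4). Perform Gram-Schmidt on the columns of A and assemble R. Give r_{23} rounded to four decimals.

r_{23} = 2.3524

w_1 = (-4, 2, 4, 4); ‖w_1‖ = 7.2111, so q_1 = (-0.5547, 0.2774, 0.5547, 0.5547).
q_1·w_2 = (-0.5547)·3 + 0.2774·3 + 0.5547·3 + 0.5547·(-4) = -1.3868.
u_2 = w_2 + 1.3868·q_1 = (2.2308, 3.3846, 3.7692, -3.2308).
‖u_2‖ = 6.4091, so q_2 = (0.3481, 0.5281, 0.5881, -0.5041).
r_{23} = q_2·w_3 = 2.3524.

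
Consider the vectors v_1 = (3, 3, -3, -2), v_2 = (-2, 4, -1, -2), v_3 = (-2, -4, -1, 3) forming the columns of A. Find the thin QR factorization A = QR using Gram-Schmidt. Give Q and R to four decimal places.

Q = [[0.5388, -0.7369, -0.3796], [0.5388, 0.6202, -0.2330], [-0.5388, 0.0584, -0.8324], [-0.3592, -0.2627, 0.3298]], R = [[5.5678, 2.3349, -3.7717], [0.0000, 4.4214, -1.8532], [0.0000, 0.0000, 3.5128]]

e_1 = v_1/‖v_1‖ = (3, 3, -3, -2)/5.5678 = (0.5388, 0.5388, -0.5388, -0.3592).
r_{12} = e_1·v_2 = 2.3349.
u_2 = v_2 − 2.3349·e_1 = (-3.2581, 2.7419, 0.2581, -1.1613).
‖u_2‖ = 4.4214, so e_2 = (-0.7369, 0.6202, 0.0584, -0.2627).
r_{13} = e_1·v_3 = -3.7717; r_{23} = e_2·v_3 = -1.8532.
u_3 = v_3 + 3.7717·e_1 + 1.8532·e_2 = (-1.3333, -0.8185, -2.9241, 1.1584).
‖u_3‖ = 3.5128, so e_3 = (-0.3796, -0.2330, -0.8324, 0.3298).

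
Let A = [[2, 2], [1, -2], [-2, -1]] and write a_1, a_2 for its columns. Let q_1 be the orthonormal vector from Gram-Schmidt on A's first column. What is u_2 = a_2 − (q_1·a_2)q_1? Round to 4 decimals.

a_1 = (2, 1, -2); ‖a_1‖ = 3.0000, so q_1 = (0.6667, 0.3333, -0.6667).
q_1·a_2 = 0.6667·2 + 0.3333·(-2) + (-0.6667)·(-1) = 1.3333.
u_2 = a_2 − 1.3333·q_1 = (1.1111, -2.4444, -0.1111).

u_2 = (1.1111, -2.4444, -0.1111)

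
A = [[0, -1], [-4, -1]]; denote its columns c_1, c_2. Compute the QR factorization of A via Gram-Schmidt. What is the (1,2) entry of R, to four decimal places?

r_{12} = 1.0000

q_1 = c_1/‖c_1‖ = (0, -4)/4.0000 = (0.0000, -1.0000).
r_{12} = q_1·c_2 = 1.0000.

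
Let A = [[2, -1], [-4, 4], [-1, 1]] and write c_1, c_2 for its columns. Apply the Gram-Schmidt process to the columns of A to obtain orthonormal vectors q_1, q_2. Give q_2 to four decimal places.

q_1 = c_1/‖c_1‖ = (2, -4, -1)/4.5826 = (0.4364, -0.8729, -0.2182).
r_{12} = q_1·c_2 = -4.1461.
u_2 = c_2 + 4.1461·q_1 = (0.8095, 0.3810, 0.0952).
‖u_2‖ = 0.8997, so q_2 = (0.8997, 0.4234, 0.1059).

q_2 = (0.8997, 0.4234, 0.1059)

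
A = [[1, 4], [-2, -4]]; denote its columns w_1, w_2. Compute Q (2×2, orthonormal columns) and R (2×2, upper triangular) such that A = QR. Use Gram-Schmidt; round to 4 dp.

Q = [[0.4472, 0.8944], [-0.8944, 0.4472]], R = [[2.2361, 5.3666], [0.0000, 1.7889]]

w_1 = (1, -2); ‖w_1‖ = 2.2361, so e_1 = (0.4472, -0.8944).
e_1·w_2 = 0.4472·4 + (-0.8944)·(-4) = 5.3666.
u_2 = w_2 − 5.3666·e_1 = (1.6000, 0.8000).
‖u_2‖ = 1.7889, so e_2 = (0.8944, 0.4472).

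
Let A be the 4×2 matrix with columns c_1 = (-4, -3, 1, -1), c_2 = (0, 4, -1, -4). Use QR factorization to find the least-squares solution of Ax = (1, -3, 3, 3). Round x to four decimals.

x = (-0.0963, -0.8444)

c_1 = (-4, -3, 1, -1); ‖c_1‖ = 5.1962, so e_1 = (-0.7698, -0.5774, 0.1925, -0.1925).
e_1·c_2 = (-0.7698)·0 + (-0.5774)·4 + 0.1925·(-1) + (-0.1925)·(-4) = -1.7321.
u_2 = c_2 + 1.7321·e_1 = (-1.3333, 3.0000, -0.6667, -4.3333).
‖u_2‖ = 5.4772, so e_2 = (-0.2434, 0.5477, -0.1217, -0.7912).
Qᵀb = (0.9623, -4.6252).
Back-substitute: x_2 = -4.6252/5.4772 = -0.8444.
x_1 = (0.9623 + 1.7321·(-0.8444))/5.1962 = -0.0963.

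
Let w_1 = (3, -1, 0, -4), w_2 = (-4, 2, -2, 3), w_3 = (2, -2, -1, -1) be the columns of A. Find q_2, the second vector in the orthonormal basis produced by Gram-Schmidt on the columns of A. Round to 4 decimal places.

w_1 = (3, -1, 0, -4); ‖w_1‖ = 5.0990, so q_1 = (0.5883, -0.1961, 0.0000, -0.7845).
q_1·w_2 = 0.5883·(-4) + (-0.1961)·2 + 0.0000·(-2) + (-0.7845)·3 = -5.0990.
u_2 = w_2 + 5.0990·q_1 = (-1.0000, 1.0000, -2.0000, -1.0000).
‖u_2‖ = 2.6458, so q_2 = (-0.3780, 0.3780, -0.7559, -0.3780).

q_2 = (-0.3780, 0.3780, -0.7559, -0.3780)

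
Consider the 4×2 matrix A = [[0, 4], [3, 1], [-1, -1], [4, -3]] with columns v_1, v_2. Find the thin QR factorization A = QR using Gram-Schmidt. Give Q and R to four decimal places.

v_1 = (0, 3, -1, 4); ‖v_1‖ = 5.0990, so q_1 = (0.0000, 0.5883, -0.1961, 0.7845).
q_1·v_2 = 0.0000·4 + 0.5883·1 + (-0.1961)·(-1) + 0.7845·(-3) = -1.5689.
u_2 = v_2 + 1.5689·q_1 = (4.0000, 1.9231, -1.3077, -1.7692).
‖u_2‖ = 4.9536, so q_2 = (0.8075, 0.3882, -0.2640, -0.3572).

Q = [[0.0000, 0.8075], [0.5883, 0.3882], [-0.1961, -0.2640], [0.7845, -0.3572]], R = [[5.0990, -1.5689], [0.0000, 4.9536]]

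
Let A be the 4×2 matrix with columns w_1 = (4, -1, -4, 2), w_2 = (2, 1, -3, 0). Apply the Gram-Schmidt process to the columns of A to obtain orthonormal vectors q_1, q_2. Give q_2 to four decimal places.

w_1 = (4, -1, -4, 2); ‖w_1‖ = 6.0828, so q_1 = (0.6576, -0.1644, -0.6576, 0.3288).
q_1·w_2 = 0.6576·2 + (-0.1644)·1 + (-0.6576)·(-3) + 0.3288·0 = 3.1236.
u_2 = w_2 − 3.1236·q_1 = (-0.0541, 1.5135, -0.9459, -1.0270).
‖u_2‖ = 2.0599, so q_2 = (-0.0262, 0.7347, -0.4592, -0.4986).

q_2 = (-0.0262, 0.7347, -0.4592, -0.4986)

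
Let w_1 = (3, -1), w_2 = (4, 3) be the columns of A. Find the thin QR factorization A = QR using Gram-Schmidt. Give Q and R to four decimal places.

w_1 = (3, -1); ‖w_1‖ = 3.1623, so e_1 = (0.9487, -0.3162).
e_1·w_2 = 0.9487·4 + (-0.3162)·3 = 2.8460.
u_2 = w_2 − 2.8460·e_1 = (1.3000, 3.9000).
‖u_2‖ = 4.1110, so e_2 = (0.3162, 0.9487).

Q = [[0.9487, 0.3162], [-0.3162, 0.9487]], R = [[3.1623, 2.8460], [0.0000, 4.1110]]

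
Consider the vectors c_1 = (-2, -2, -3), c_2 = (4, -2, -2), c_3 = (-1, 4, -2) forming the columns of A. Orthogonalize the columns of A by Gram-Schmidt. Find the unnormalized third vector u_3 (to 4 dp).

u_3 = (0.4257, 3.4059, -2.5545)

c_1 = (-2, -2, -3); ‖c_1‖ = 4.1231, so e_1 = (-0.4851, -0.4851, -0.7276).
e_1·c_2 = (-0.4851)·4 + (-0.4851)·(-2) + (-0.7276)·(-2) = 0.4851.
u_2 = c_2 − 0.4851·e_1 = (4.2353, -1.7647, -1.6471).
‖u_2‖ = 4.8749, so e_2 = (0.8688, -0.3620, -0.3379).
e_1·c_3 = (-0.4851)·(-1) + (-0.4851)·4 + (-0.7276)·(-2) = 0.0000; e_2·c_3 = 0.8688·(-1) + (-0.3620)·4 + (-0.3379)·(-2) = -1.6411.
u_3 = c_3 + 0.0000·e_1 + 1.6411·e_2 = (0.4257, 3.4059, -2.5545).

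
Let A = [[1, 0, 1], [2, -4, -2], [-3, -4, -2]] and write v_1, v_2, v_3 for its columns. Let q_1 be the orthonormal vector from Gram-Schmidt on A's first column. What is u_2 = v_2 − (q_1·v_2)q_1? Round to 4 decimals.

v_1 = (1, 2, -3); ‖v_1‖ = 3.7417, so q_1 = (0.2673, 0.5345, -0.8018).
q_1·v_2 = 0.2673·0 + 0.5345·(-4) + (-0.8018)·(-4) = 1.0690.
u_2 = v_2 − 1.0690·q_1 = (-0.2857, -4.5714, -3.1429).

u_2 = (-0.2857, -4.5714, -3.1429)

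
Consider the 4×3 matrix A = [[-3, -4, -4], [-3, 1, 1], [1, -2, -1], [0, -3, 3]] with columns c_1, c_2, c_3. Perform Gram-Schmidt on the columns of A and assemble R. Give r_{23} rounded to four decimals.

r_{23} = 1.3468

c_1 = (-3, -3, 1, 0); ‖c_1‖ = 4.3589, so q_1 = (-0.6882, -0.6882, 0.2294, 0.0000).
q_1·c_2 = (-0.6882)·(-4) + (-0.6882)·1 + 0.2294·(-2) + 0.0000·(-3) = 1.6059.
u_2 = c_2 − 1.6059·q_1 = (-2.8947, 2.1053, -2.3684, -3.0000).
‖u_2‖ = 5.2365, so q_2 = (-0.5528, 0.4020, -0.4523, -0.5729).
r_{23} = q_2·c_3 = 1.3468.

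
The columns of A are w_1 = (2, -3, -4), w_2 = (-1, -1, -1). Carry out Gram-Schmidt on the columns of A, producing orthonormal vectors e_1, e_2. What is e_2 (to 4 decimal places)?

e_2 = (-0.9197, -0.3302, -0.2122)

e_1 = w_1/‖w_1‖ = (2, -3, -4)/5.3852 = (0.3714, -0.5571, -0.7428).
r_{12} = e_1·w_2 = 0.9285.
u_2 = w_2 − 0.9285·e_1 = (-1.3448, -0.4828, -0.3103).
‖u_2‖ = 1.4622, so e_2 = (-0.9197, -0.3302, -0.2122).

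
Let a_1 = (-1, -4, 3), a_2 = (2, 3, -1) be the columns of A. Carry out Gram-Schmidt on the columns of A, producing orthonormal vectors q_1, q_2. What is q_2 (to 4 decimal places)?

q_2 = (0.7926, 0.2265, 0.5661)

q_1 = a_1/‖a_1‖ = (-1, -4, 3)/5.0990 = (-0.1961, -0.7845, 0.5883).
r_{12} = q_1·a_2 = -3.3340.
u_2 = a_2 + 3.3340·q_1 = (1.3462, 0.3846, 0.9615).
‖u_2‖ = 1.6984, so q_2 = (0.7926, 0.2265, 0.5661).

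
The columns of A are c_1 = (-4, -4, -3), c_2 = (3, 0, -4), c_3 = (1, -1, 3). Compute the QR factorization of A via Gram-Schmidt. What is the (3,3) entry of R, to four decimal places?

r_{33} = 2.4051

c_1 = (-4, -4, -3); ‖c_1‖ = 6.4031, so e_1 = (-0.6247, -0.6247, -0.4685).
e_1·c_2 = (-0.6247)·3 + (-0.6247)·0 + (-0.4685)·(-4) = 0.0000.
u_2 = c_2 + 0.0000·e_1 = (3.0000, 0.0000, -4.0000).
‖u_2‖ = 5.0000, so e_2 = (0.6000, 0.0000, -0.8000).
e_1·c_3 = (-0.6247)·1 + (-0.6247)·(-1) + (-0.4685)·3 = -1.4056; e_2·c_3 = 0.6000·1 + 0.0000·(-1) + (-0.8000)·3 = -1.8000.
u_3 = c_3 + 1.4056·e_1 + 1.8000·e_2 = (1.2020, -1.8780, 0.9015).
r_{33} = ‖u_3‖ = 2.4051.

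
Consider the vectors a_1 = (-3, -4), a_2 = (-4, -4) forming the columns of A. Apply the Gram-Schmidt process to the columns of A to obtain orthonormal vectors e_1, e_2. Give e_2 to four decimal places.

e_2 = (-0.8000, 0.6000)

a_1 = (-3, -4); ‖a_1‖ = 5.0000, so e_1 = (-0.6000, -0.8000).
e_1·a_2 = (-0.6000)·(-4) + (-0.8000)·(-4) = 5.6000.
u_2 = a_2 − 5.6000·e_1 = (-0.6400, 0.4800).
‖u_2‖ = 0.8000, so e_2 = (-0.8000, 0.6000).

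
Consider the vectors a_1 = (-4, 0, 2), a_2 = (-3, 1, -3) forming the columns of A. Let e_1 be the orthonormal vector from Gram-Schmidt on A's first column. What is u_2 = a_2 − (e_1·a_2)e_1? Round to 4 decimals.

a_1 = (-4, 0, 2); ‖a_1‖ = 4.4721, so e_1 = (-0.8944, 0.0000, 0.4472).
e_1·a_2 = (-0.8944)·(-3) + 0.0000·1 + 0.4472·(-3) = 1.3416.
u_2 = a_2 − 1.3416·e_1 = (-1.8000, 1.0000, -3.6000).

u_2 = (-1.8000, 1.0000, -3.6000)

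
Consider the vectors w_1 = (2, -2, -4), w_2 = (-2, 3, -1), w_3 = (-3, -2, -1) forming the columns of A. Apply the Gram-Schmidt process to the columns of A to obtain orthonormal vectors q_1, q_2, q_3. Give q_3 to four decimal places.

q_3 = (-0.8083, -0.5774, -0.1155)

w_1 = (2, -2, -4); ‖w_1‖ = 4.8990, so q_1 = (0.4082, -0.4082, -0.8165).
q_1·w_2 = 0.4082·(-2) + (-0.4082)·3 + (-0.8165)·(-1) = -1.2247.
u_2 = w_2 + 1.2247·q_1 = (-1.5000, 2.5000, -2.0000).
‖u_2‖ = 3.5355, so q_2 = (-0.4243, 0.7071, -0.5657).
q_1·w_3 = 0.4082·(-3) + (-0.4082)·(-2) + (-0.8165)·(-1) = 0.4082; q_2·w_3 = (-0.4243)·(-3) + 0.7071·(-2) + (-0.5657)·(-1) = 0.4243.
u_3 = w_3 − 0.4082·q_1 − 0.4243·q_2 = (-2.9867, -2.1333, -0.4267).
‖u_3‖ = 3.6950, so q_3 = (-0.8083, -0.5774, -0.1155).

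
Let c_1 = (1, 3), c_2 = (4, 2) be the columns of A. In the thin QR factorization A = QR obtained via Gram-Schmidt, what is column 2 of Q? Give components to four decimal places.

q_2 = (0.9487, -0.3162)

c_1 = (1, 3); ‖c_1‖ = 3.1623, so q_1 = (0.3162, 0.9487).
q_1·c_2 = 0.3162·4 + 0.9487·2 = 3.1623.
u_2 = c_2 − 3.1623·q_1 = (3.0000, -1.0000).
‖u_2‖ = 3.1623, so q_2 = (0.9487, -0.3162).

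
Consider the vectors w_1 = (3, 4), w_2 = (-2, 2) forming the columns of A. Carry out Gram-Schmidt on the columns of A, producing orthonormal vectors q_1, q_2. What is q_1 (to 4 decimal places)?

w_1 = (3, 4); ‖w_1‖ = 5.0000, so q_1 = (0.6000, 0.8000).

q_1 = (0.6000, 0.8000)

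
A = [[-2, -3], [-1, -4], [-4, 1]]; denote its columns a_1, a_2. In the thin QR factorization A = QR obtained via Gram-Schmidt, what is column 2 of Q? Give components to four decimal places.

a_1 = (-2, -1, -4); ‖a_1‖ = 4.5826, so q_1 = (-0.4364, -0.2182, -0.8729).
q_1·a_2 = (-0.4364)·(-3) + (-0.2182)·(-4) + (-0.8729)·1 = 1.3093.
u_2 = a_2 − 1.3093·q_1 = (-2.4286, -3.7143, 2.1429).
‖u_2‖ = 4.9281, so q_2 = (-0.4928, -0.7537, 0.4348).

q_2 = (-0.4928, -0.7537, 0.4348)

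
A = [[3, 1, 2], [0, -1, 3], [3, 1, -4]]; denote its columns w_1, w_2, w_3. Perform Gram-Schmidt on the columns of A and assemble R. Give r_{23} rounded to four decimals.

r_{23} = -3.0000

q_1 = w_1/‖w_1‖ = (3, 0, 3)/4.2426 = (0.7071, 0.0000, 0.7071).
r_{12} = q_1·w_2 = 1.4142.
u_2 = w_2 − 1.4142·q_1 = (0.0000, -1.0000, 0.0000).
‖u_2‖ = 1.0000, so q_2 = (0.0000, -1.0000, 0.0000).
r_{23} = q_2·w_3 = -3.0000.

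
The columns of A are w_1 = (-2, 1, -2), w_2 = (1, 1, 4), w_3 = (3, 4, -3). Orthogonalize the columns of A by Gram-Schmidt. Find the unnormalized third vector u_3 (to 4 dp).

u_3 = (3.7778, 3.7778, -1.8889)

q_1 = w_1/‖w_1‖ = (-2, 1, -2)/3.0000 = (-0.6667, 0.3333, -0.6667).
r_{12} = q_1·w_2 = -3.0000.
u_2 = w_2 + 3.0000·q_1 = (-1.0000, 2.0000, 2.0000).
‖u_2‖ = 3.0000, so q_2 = (-0.3333, 0.6667, 0.6667).
r_{13} = q_1·w_3 = 1.3333; r_{23} = q_2·w_3 = -0.3333.
u_3 = w_3 − 1.3333·q_1 + 0.3333·q_2 = (3.7778, 3.7778, -1.8889).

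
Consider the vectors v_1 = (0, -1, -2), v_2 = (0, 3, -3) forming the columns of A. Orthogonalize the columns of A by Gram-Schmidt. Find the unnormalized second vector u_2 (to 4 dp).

u_2 = (0.0000, 3.6000, -1.8000)

v_1 = (0, -1, -2); ‖v_1‖ = 2.2361, so e_1 = (0.0000, -0.4472, -0.8944).
e_1·v_2 = 0.0000·0 + (-0.4472)·3 + (-0.8944)·(-3) = 1.3416.
u_2 = v_2 − 1.3416·e_1 = (0.0000, 3.6000, -1.8000).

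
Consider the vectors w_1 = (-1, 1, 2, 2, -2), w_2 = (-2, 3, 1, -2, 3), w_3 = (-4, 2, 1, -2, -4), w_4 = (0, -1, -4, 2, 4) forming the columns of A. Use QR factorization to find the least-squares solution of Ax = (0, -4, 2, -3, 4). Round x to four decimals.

x = (-1.0135, 0.3351, -0.5042, -0.5573)

e_1 = w_1/‖w_1‖ = (-1, 1, 2, 2, -2)/3.7417 = (-0.2673, 0.2673, 0.5345, 0.5345, -0.5345).
r_{12} = e_1·w_2 = -0.8018.
u_2 = w_2 + 0.8018·e_1 = (-2.2143, 3.2143, 1.4286, -1.5714, 2.5714).
‖u_2‖ = 5.1339, so e_2 = (-0.4313, 0.6261, 0.2783, -0.3061, 0.5009).
r_{13} = e_1·w_3 = 3.2071; r_{23} = e_2·w_3 = 1.8644.
u_3 = w_3 − 3.2071·e_1 − 1.8644·e_2 = (-2.3388, -0.0244, -1.2331, -3.1436, -3.2195).
‖u_3‖ = 5.2190, so e_3 = (-0.4481, -0.0047, -0.2363, -0.6023, -0.6169).
r_{14} = e_1·w_4 = -3.4744; r_{24} = e_2·w_4 = -0.3478; r_{34} = e_3·w_4 = -2.7225.
u_4 = w_4 + 3.4744·e_1 + 0.3478·e_2 + 2.7225·e_3 = (-2.2986, 0.1336, -2.6893, 2.1108, 0.6376).
‖u_4‖ = 4.1708, so e_4 = (-0.5511, 0.0320, -0.6448, 0.5061, 0.1529).
Qᵀb = (-3.7417, 0.9739, -1.1143, -2.3245).
Back-substitute: x_4 = -2.3245/4.1708 = -0.5573.
x_3 = (-1.1143 + 2.7225·(-0.5573))/5.2190 = -0.5042.
x_2 = (0.9739 − 1.8644·(-0.5042) + 0.3478·(-0.5573))/5.1339 = 0.3351.
x_1 = (-3.7417 + 0.8018·0.3351 − 3.2071·(-0.5042) + 3.4744·(-0.5573))/3.7417 = -1.0135.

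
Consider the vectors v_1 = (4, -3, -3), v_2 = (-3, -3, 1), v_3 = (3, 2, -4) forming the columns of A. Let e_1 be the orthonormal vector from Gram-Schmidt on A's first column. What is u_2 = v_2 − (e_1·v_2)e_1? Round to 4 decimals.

v_1 = (4, -3, -3); ‖v_1‖ = 5.8310, so e_1 = (0.6860, -0.5145, -0.5145).
e_1·v_2 = 0.6860·(-3) + (-0.5145)·(-3) + (-0.5145)·1 = -1.0290.
u_2 = v_2 + 1.0290·e_1 = (-2.2941, -3.5294, 0.4706).

u_2 = (-2.2941, -3.5294, 0.4706)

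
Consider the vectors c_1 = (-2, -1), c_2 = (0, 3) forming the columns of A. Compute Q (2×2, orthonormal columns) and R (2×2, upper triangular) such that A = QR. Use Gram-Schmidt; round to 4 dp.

e_1 = c_1/‖c_1‖ = (-2, -1)/2.2361 = (-0.8944, -0.4472).
r_{12} = e_1·c_2 = -1.3416.
u_2 = c_2 + 1.3416·e_1 = (-1.2000, 2.4000).
‖u_2‖ = 2.6833, so e_2 = (-0.4472, 0.8944).

Q = [[-0.8944, -0.4472], [-0.4472, 0.8944]], R = [[2.2361, -1.3416], [0.0000, 2.6833]]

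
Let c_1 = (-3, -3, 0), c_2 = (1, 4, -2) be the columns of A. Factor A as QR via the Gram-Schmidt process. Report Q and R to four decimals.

Q = [[-0.7071, -0.5145], [-0.7071, 0.5145], [0.0000, -0.6860]], R = [[4.2426, -3.5355], [0.0000, 2.9155]]

q_1 = c_1/‖c_1‖ = (-3, -3, 0)/4.2426 = (-0.7071, -0.7071, 0.0000).
r_{12} = q_1·c_2 = -3.5355.
u_2 = c_2 + 3.5355·q_1 = (-1.5000, 1.5000, -2.0000).
‖u_2‖ = 2.9155, so q_2 = (-0.5145, 0.5145, -0.6860).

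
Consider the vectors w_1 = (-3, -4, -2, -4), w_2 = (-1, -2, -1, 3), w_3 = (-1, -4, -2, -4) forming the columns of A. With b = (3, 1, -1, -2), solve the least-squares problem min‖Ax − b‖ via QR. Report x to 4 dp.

x = (-1.3300, -0.4800, 1.4700)

w_1 = (-3, -4, -2, -4); ‖w_1‖ = 6.7082, so e_1 = (-0.4472, -0.5963, -0.2981, -0.5963).
e_1·w_2 = (-0.4472)·(-1) + (-0.5963)·(-2) + (-0.2981)·(-1) + (-0.5963)·3 = 0.1491.
u_2 = w_2 − 0.1491·e_1 = (-0.9333, -1.9111, -0.9556, 3.0889).
‖u_2‖ = 3.8701, so e_2 = (-0.2412, -0.4938, -0.2469, 0.7981).
e_1·w_3 = (-0.4472)·(-1) + (-0.5963)·(-4) + (-0.2981)·(-2) + (-0.5963)·(-4) = 5.8138; e_2·w_3 = (-0.2412)·(-1) + (-0.4938)·(-4) + (-0.2469)·(-2) + 0.7981·(-4) = -0.4823.
u_3 = w_3 − 5.8138·e_1 + 0.4823·e_2 = (1.4837, -0.7715, -0.3858, -0.1484).
‖u_3‖ = 1.7226, so e_3 = (0.8613, -0.4479, -0.2239, -0.0861).
Qᵀb = (-0.4472, -2.5667, 2.5322).
Back-substitute: x_3 = 2.5322/1.7226 = 1.4700.
x_2 = (-2.5667 + 0.4823·1.4700)/3.8701 = -0.4800.
x_1 = (-0.4472 − 0.1491·(-0.4800) − 5.8138·1.4700)/6.7082 = -1.3300.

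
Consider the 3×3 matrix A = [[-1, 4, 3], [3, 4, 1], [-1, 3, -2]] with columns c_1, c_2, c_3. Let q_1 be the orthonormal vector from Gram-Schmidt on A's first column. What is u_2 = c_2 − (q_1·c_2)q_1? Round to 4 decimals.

u_2 = (4.4545, 2.6364, 3.4545)

c_1 = (-1, 3, -1); ‖c_1‖ = 3.3166, so q_1 = (-0.3015, 0.9045, -0.3015).
q_1·c_2 = (-0.3015)·4 + 0.9045·4 + (-0.3015)·3 = 1.5076.
u_2 = c_2 − 1.5076·q_1 = (4.4545, 2.6364, 3.4545).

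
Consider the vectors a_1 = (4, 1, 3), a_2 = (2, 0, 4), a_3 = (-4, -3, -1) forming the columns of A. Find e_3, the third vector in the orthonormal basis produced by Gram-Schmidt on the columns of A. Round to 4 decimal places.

a_1 = (4, 1, 3); ‖a_1‖ = 5.0990, so e_1 = (0.7845, 0.1961, 0.5883).
e_1·a_2 = 0.7845·2 + 0.1961·0 + 0.5883·4 = 3.9223.
u_2 = a_2 − 3.9223·e_1 = (-1.0769, -0.7692, 1.6923).
‖u_2‖ = 2.1483, so e_2 = (-0.5013, -0.3581, 0.7877).
e_1·a_3 = 0.7845·(-4) + 0.1961·(-3) + 0.5883·(-1) = -4.3146; e_2·a_3 = (-0.5013)·(-4) + (-0.3581)·(-3) + 0.7877·(-1) = 2.2916.
u_3 = a_3 + 4.3146·e_1 − 2.2916·e_2 = (0.5333, -1.3333, -0.2667).
‖u_3‖ = 1.4606, so e_3 = (0.3651, -0.9129, -0.1826).

e_3 = (0.3651, -0.9129, -0.1826)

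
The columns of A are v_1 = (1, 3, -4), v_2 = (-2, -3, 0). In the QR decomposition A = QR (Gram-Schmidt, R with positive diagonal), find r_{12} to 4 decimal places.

r_{12} = -2.1573

q_1 = v_1/‖v_1‖ = (1, 3, -4)/5.0990 = (0.1961, 0.5883, -0.7845).
r_{12} = q_1·v_2 = -2.1573.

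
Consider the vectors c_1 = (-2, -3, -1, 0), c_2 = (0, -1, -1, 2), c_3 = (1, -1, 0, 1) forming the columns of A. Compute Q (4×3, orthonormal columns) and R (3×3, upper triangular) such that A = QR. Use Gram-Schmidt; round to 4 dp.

c_1 = (-2, -3, -1, 0); ‖c_1‖ = 3.7417, so q_1 = (-0.5345, -0.8018, -0.2673, 0.0000).
q_1·c_2 = (-0.5345)·0 + (-0.8018)·(-1) + (-0.2673)·(-1) + 0.0000·2 = 1.0690.
u_2 = c_2 − 1.0690·q_1 = (0.5714, -0.1429, -0.7143, 2.0000).
‖u_2‖ = 2.2039, so q_2 = (0.2593, -0.0648, -0.3241, 0.9075).
q_1·c_3 = (-0.5345)·1 + (-0.8018)·(-1) + (-0.2673)·0 + 0.0000·1 = 0.2673; q_2·c_3 = 0.2593·1 + (-0.0648)·(-1) + (-0.3241)·0 + 0.9075·1 = 1.2316.
u_3 = c_3 − 0.2673·q_1 − 1.2316·q_2 = (0.8235, -0.7059, 0.4706, -0.1176).
‖u_3‖ = 1.1882, so q_3 = (0.6931, -0.5941, 0.3961, -0.0990).

Q = [[-0.5345, 0.2593, 0.6931], [-0.8018, -0.0648, -0.5941], [-0.2673, -0.3241, 0.3961], [0.0000, 0.9075, -0.0990]], R = [[3.7417, 1.0690, 0.2673], [0.0000, 2.2039, 1.2316], [0.0000, 0.0000, 1.1882]]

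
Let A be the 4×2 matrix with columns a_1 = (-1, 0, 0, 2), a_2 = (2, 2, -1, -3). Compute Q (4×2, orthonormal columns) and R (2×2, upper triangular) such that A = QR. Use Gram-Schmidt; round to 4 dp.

a_1 = (-1, 0, 0, 2); ‖a_1‖ = 2.2361, so q_1 = (-0.4472, 0.0000, 0.0000, 0.8944).
q_1·a_2 = (-0.4472)·2 + 0.0000·2 + 0.0000·(-1) + 0.8944·(-3) = -3.5777.
u_2 = a_2 + 3.5777·q_1 = (0.4000, 2.0000, -1.0000, 0.2000).
‖u_2‖ = 2.2804, so q_2 = (0.1754, 0.8771, -0.4385, 0.0877).

Q = [[-0.4472, 0.1754], [0.0000, 0.8771], [0.0000, -0.4385], [0.8944, 0.0877]], R = [[2.2361, -3.5777], [0.0000, 2.2804]]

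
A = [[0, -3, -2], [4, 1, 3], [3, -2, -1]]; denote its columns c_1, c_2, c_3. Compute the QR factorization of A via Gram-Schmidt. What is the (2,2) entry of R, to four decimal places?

r_{22} = 3.7202

c_1 = (0, 4, 3); ‖c_1‖ = 5.0000, so e_1 = (0.0000, 0.8000, 0.6000).
e_1·c_2 = 0.0000·(-3) + 0.8000·1 + 0.6000·(-2) = -0.4000.
u_2 = c_2 + 0.4000·e_1 = (-3.0000, 1.3200, -1.7600).
r_{22} = ‖u_2‖ = 3.7202.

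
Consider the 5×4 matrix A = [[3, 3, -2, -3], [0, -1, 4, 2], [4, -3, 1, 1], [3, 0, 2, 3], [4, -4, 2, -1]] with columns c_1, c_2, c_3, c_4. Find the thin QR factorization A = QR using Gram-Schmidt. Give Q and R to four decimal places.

e_1 = c_1/‖c_1‖ = (3, 0, 4, 3, 4)/7.0711 = (0.4243, 0.0000, 0.5657, 0.4243, 0.5657).
r_{12} = e_1·c_2 = -2.6870.
u_2 = c_2 + 2.6870·e_1 = (4.1400, -1.0000, -1.4800, 1.1400, -2.4800).
‖u_2‖ = 5.2707, so e_2 = (0.7855, -0.1897, -0.2808, 0.2163, -0.4705).
r_{13} = e_1·c_3 = 1.6971; r_{23} = e_2·c_3 = -3.1191.
u_3 = c_3 − 1.6971·e_1 + 3.1191·e_2 = (-0.2700, 3.4082, -0.8359, 1.9546, -0.4276).
‖u_3‖ = 4.0486, so e_3 = (-0.0667, 0.8418, -0.2065, 0.4828, -0.1056).
r_{14} = e_1·c_4 = 0.0000; r_{24} = e_2·c_4 = -1.8973; r_{34} = e_3·c_4 = 3.2313.
u_4 = c_4 + 0.0000·e_1 + 1.8973·e_2 − 3.2313·e_3 = (-1.2942, -1.0802, 1.1344, 1.8503, -1.5514).
‖u_4‖ = 3.1558, so e_4 = (-0.4101, -0.3423, 0.3595, 0.5863, -0.4916).

Q = [[0.4243, 0.7855, -0.0667, -0.4101], [0.0000, -0.1897, 0.8418, -0.3423], [0.5657, -0.2808, -0.2065, 0.3595], [0.4243, 0.2163, 0.4828, 0.5863], [0.5657, -0.4705, -0.1056, -0.4916]], R = [[7.0711, -2.6870, 1.6971, 0.0000], [0.0000, 5.2707, -3.1191, -1.8973], [0.0000, 0.0000, 4.0486, 3.2313], [0.0000, 0.0000, 0.0000, 3.1558]]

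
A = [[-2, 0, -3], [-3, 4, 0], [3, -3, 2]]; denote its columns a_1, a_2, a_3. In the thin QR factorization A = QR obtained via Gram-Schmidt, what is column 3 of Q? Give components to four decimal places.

a_1 = (-2, -3, 3); ‖a_1‖ = 4.6904, so q_1 = (-0.4264, -0.6396, 0.6396).
q_1·a_2 = (-0.4264)·0 + (-0.6396)·4 + 0.6396·(-3) = -4.4772.
u_2 = a_2 + 4.4772·q_1 = (-1.9091, 1.1364, -0.1364).
‖u_2‖ = 2.2259, so q_2 = (-0.8577, 0.5105, -0.0613).
q_1·a_3 = (-0.4264)·(-3) + (-0.6396)·0 + 0.6396·2 = 2.5584; q_2·a_3 = (-0.8577)·(-3) + 0.5105·0 + (-0.0613)·2 = 2.4505.
u_3 = a_3 − 2.5584·q_1 − 2.4505·q_2 = (0.1927, 0.3853, 0.5138).
‖u_3‖ = 0.6705, so q_3 = (0.2873, 0.5747, 0.7663).

q_3 = (0.2873, 0.5747, 0.7663)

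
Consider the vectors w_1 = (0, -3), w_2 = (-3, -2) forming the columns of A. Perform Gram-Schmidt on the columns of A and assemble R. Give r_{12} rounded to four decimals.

r_{12} = 2.0000

q_1 = w_1/‖w_1‖ = (0, -3)/3.0000 = (0.0000, -1.0000).
r_{12} = q_1·w_2 = 2.0000.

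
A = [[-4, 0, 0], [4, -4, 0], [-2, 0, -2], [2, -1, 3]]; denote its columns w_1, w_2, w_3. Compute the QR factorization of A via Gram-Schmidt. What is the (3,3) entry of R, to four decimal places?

w_1 = (-4, 4, -2, 2); ‖w_1‖ = 6.3246, so q_1 = (-0.6325, 0.6325, -0.3162, 0.3162).
q_1·w_2 = (-0.6325)·0 + 0.6325·(-4) + (-0.3162)·0 + 0.3162·(-1) = -2.8460.
u_2 = w_2 + 2.8460·q_1 = (-1.8000, -2.2000, -0.9000, -0.1000).
‖u_2‖ = 2.9833, so q_2 = (-0.6034, -0.7374, -0.3017, -0.0335).
q_1·w_3 = (-0.6325)·0 + 0.6325·0 + (-0.3162)·(-2) + 0.3162·3 = 1.5811; q_2·w_3 = (-0.6034)·0 + (-0.7374)·0 + (-0.3017)·(-2) + (-0.0335)·3 = 0.5028.
u_3 = w_3 − 1.5811·q_1 − 0.5028·q_2 = (1.3034, -0.6292, -1.3483, 2.5169).
r_{33} = ‖u_3‖ = 3.2011.

r_{33} = 3.2011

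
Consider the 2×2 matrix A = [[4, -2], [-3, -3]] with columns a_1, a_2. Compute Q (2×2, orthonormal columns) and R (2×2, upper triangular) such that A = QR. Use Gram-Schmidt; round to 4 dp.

Q = [[0.8000, -0.6000], [-0.6000, -0.8000]], R = [[5.0000, 0.2000], [0.0000, 3.6000]]

e_1 = a_1/‖a_1‖ = (4, -3)/5.0000 = (0.8000, -0.6000).
r_{12} = e_1·a_2 = 0.2000.
u_2 = a_2 − 0.2000·e_1 = (-2.1600, -2.8800).
‖u_2‖ = 3.6000, so e_2 = (-0.6000, -0.8000).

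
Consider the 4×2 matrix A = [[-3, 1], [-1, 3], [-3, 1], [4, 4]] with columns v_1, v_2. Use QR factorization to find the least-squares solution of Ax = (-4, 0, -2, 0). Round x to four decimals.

e_1 = v_1/‖v_1‖ = (-3, -1, -3, 4)/5.9161 = (-0.5071, -0.1690, -0.5071, 0.6761).
r_{12} = e_1·v_2 = 1.1832.
u_2 = v_2 − 1.1832·e_1 = (1.6000, 3.2000, 1.6000, 3.2000).
‖u_2‖ = 5.0596, so e_2 = (0.3162, 0.6325, 0.3162, 0.6325).
Qᵀb = (3.0426, -1.8974).
Back-substitute: x_2 = -1.8974/5.0596 = -0.3750.
x_1 = (3.0426 − 1.1832·(-0.3750))/5.9161 = 0.5893.

x = (0.5893, -0.3750)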